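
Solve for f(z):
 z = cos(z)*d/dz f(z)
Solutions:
 f(z) = C1 + Integral(z/cos(z), z)


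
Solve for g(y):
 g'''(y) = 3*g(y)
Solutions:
 g(y) = C3*exp(3^(1/3)*y) + (C1*sin(3^(5/6)*y/2) + C2*cos(3^(5/6)*y/2))*exp(-3^(1/3)*y/2)


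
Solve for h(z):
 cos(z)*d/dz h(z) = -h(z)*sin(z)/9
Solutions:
 h(z) = C1*cos(z)^(1/9)


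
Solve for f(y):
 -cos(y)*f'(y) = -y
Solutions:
 f(y) = C1 + Integral(y/cos(y), y)


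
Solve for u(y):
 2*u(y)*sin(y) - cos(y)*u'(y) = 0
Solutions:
 u(y) = C1/cos(y)^2


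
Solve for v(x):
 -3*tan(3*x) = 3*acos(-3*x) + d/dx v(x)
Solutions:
 v(x) = C1 - 3*x*acos(-3*x) - sqrt(1 - 9*x^2) + log(cos(3*x))


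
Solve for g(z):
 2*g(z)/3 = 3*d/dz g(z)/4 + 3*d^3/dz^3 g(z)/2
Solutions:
 g(z) = C1*exp(6^(1/3)*z*(-(8 + sqrt(70))^(1/3) + 6^(1/3)/(8 + sqrt(70))^(1/3))/12)*sin(2^(1/3)*3^(1/6)*z*(3*2^(1/3)/(8 + sqrt(70))^(1/3) + 3^(2/3)*(8 + sqrt(70))^(1/3))/12) + C2*exp(6^(1/3)*z*(-(8 + sqrt(70))^(1/3) + 6^(1/3)/(8 + sqrt(70))^(1/3))/12)*cos(2^(1/3)*3^(1/6)*z*(3*2^(1/3)/(8 + sqrt(70))^(1/3) + 3^(2/3)*(8 + sqrt(70))^(1/3))/12) + C3*exp(-6^(1/3)*z*(-(8 + sqrt(70))^(1/3) + 6^(1/3)/(8 + sqrt(70))^(1/3))/6)


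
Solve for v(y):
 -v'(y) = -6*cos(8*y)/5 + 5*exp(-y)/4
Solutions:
 v(y) = C1 + 3*sin(8*y)/20 + 5*exp(-y)/4


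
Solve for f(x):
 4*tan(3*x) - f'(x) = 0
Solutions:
 f(x) = C1 - 4*log(cos(3*x))/3


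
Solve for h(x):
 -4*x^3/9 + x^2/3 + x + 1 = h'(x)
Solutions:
 h(x) = C1 - x^4/9 + x^3/9 + x^2/2 + x


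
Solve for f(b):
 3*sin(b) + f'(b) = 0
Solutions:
 f(b) = C1 + 3*cos(b)


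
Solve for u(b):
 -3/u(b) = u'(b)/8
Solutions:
 u(b) = -sqrt(C1 - 48*b)
 u(b) = sqrt(C1 - 48*b)


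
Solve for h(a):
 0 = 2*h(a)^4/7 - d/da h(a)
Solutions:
 h(a) = 7^(1/3)*(-1/(C1 + 6*a))^(1/3)
 h(a) = 7^(1/3)*(-1/(C1 + 2*a))^(1/3)*(-3^(2/3) - 3*3^(1/6)*I)/6
 h(a) = 7^(1/3)*(-1/(C1 + 2*a))^(1/3)*(-3^(2/3) + 3*3^(1/6)*I)/6


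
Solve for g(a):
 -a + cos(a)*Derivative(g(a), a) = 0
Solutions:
 g(a) = C1 + Integral(a/cos(a), a)


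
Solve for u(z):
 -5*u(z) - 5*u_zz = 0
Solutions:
 u(z) = C1*sin(z) + C2*cos(z)


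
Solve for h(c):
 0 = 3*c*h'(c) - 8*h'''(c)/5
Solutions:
 h(c) = C1 + Integral(C2*airyai(15^(1/3)*c/2) + C3*airybi(15^(1/3)*c/2), c)


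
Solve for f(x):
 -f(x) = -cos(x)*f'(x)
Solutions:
 f(x) = C1*sqrt(sin(x) + 1)/sqrt(sin(x) - 1)


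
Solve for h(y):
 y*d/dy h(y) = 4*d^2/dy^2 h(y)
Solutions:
 h(y) = C1 + C2*erfi(sqrt(2)*y/4)


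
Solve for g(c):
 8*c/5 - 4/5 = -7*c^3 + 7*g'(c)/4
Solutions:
 g(c) = C1 + c^4 + 16*c^2/35 - 16*c/35


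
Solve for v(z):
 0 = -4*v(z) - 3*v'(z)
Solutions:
 v(z) = C1*exp(-4*z/3)


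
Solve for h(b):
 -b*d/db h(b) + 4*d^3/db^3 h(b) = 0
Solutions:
 h(b) = C1 + Integral(C2*airyai(2^(1/3)*b/2) + C3*airybi(2^(1/3)*b/2), b)


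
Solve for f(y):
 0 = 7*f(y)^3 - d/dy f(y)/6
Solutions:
 f(y) = -sqrt(2)*sqrt(-1/(C1 + 42*y))/2
 f(y) = sqrt(2)*sqrt(-1/(C1 + 42*y))/2


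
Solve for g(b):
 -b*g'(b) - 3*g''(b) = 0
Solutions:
 g(b) = C1 + C2*erf(sqrt(6)*b/6)


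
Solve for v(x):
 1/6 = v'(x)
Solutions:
 v(x) = C1 + x/6


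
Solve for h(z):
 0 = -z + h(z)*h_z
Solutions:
 h(z) = -sqrt(C1 + z^2)
 h(z) = sqrt(C1 + z^2)


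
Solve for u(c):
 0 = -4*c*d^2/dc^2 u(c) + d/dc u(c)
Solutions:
 u(c) = C1 + C2*c^(5/4)


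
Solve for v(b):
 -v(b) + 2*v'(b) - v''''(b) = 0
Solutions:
 v(b) = C1*exp(b*(-(17 + 3*sqrt(33))^(1/3) - 2 + 2/(17 + 3*sqrt(33))^(1/3))/6)*sin(sqrt(3)*b*(2/(17 + 3*sqrt(33))^(1/3) + (17 + 3*sqrt(33))^(1/3))/6) + C2*exp(b*(-(17 + 3*sqrt(33))^(1/3) - 2 + 2/(17 + 3*sqrt(33))^(1/3))/6)*cos(sqrt(3)*b*(2/(17 + 3*sqrt(33))^(1/3) + (17 + 3*sqrt(33))^(1/3))/6) + C3*exp(b) + C4*exp(b*(-1 - 2/(17 + 3*sqrt(33))^(1/3) + (17 + 3*sqrt(33))^(1/3))/3)


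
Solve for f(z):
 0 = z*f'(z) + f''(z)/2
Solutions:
 f(z) = C1 + C2*erf(z)


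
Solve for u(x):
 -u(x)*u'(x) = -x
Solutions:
 u(x) = -sqrt(C1 + x^2)
 u(x) = sqrt(C1 + x^2)


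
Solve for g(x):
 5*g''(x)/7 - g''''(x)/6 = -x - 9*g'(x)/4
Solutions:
 g(x) = C1 + C2*exp(-14^(1/3)*x*(20*14^(1/3)/(sqrt(1638329) + 1323)^(1/3) + (sqrt(1638329) + 1323)^(1/3))/28)*sin(14^(1/3)*sqrt(3)*x*(-(sqrt(1638329) + 1323)^(1/3) + 20*14^(1/3)/(sqrt(1638329) + 1323)^(1/3))/28) + C3*exp(-14^(1/3)*x*(20*14^(1/3)/(sqrt(1638329) + 1323)^(1/3) + (sqrt(1638329) + 1323)^(1/3))/28)*cos(14^(1/3)*sqrt(3)*x*(-(sqrt(1638329) + 1323)^(1/3) + 20*14^(1/3)/(sqrt(1638329) + 1323)^(1/3))/28) + C4*exp(14^(1/3)*x*(20*14^(1/3)/(sqrt(1638329) + 1323)^(1/3) + (sqrt(1638329) + 1323)^(1/3))/14) - 2*x^2/9 + 80*x/567


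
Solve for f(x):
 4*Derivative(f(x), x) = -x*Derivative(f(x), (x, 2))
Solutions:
 f(x) = C1 + C2/x^3


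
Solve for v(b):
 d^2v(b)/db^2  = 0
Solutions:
 v(b) = C1 + C2*b


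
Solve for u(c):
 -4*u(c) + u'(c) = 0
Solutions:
 u(c) = C1*exp(4*c)


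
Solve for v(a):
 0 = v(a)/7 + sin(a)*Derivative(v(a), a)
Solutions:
 v(a) = C1*(cos(a) + 1)^(1/14)/(cos(a) - 1)^(1/14)


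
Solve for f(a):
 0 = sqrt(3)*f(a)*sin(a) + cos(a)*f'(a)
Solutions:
 f(a) = C1*cos(a)^(sqrt(3))


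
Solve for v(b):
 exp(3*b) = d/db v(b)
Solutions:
 v(b) = C1 + exp(3*b)/3


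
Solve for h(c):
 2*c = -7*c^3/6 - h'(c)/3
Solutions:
 h(c) = C1 - 7*c^4/8 - 3*c^2


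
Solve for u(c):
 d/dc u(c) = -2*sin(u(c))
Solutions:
 u(c) = -acos((-C1 - exp(4*c))/(C1 - exp(4*c))) + 2*pi
 u(c) = acos((-C1 - exp(4*c))/(C1 - exp(4*c)))


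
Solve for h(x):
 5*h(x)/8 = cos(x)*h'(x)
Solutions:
 h(x) = C1*(sin(x) + 1)^(5/16)/(sin(x) - 1)^(5/16)


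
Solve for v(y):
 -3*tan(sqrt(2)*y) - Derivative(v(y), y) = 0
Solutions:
 v(y) = C1 + 3*sqrt(2)*log(cos(sqrt(2)*y))/2


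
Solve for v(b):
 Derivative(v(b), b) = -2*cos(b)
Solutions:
 v(b) = C1 - 2*sin(b)


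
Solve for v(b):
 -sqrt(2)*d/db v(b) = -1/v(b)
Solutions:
 v(b) = -sqrt(C1 + sqrt(2)*b)
 v(b) = sqrt(C1 + sqrt(2)*b)


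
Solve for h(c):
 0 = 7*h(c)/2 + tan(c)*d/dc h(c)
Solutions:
 h(c) = C1/sin(c)^(7/2)


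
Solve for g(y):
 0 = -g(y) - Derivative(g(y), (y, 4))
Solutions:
 g(y) = (C1*sin(sqrt(2)*y/2) + C2*cos(sqrt(2)*y/2))*exp(-sqrt(2)*y/2) + (C3*sin(sqrt(2)*y/2) + C4*cos(sqrt(2)*y/2))*exp(sqrt(2)*y/2)


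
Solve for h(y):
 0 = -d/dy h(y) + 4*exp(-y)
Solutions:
 h(y) = C1 - 4*exp(-y)


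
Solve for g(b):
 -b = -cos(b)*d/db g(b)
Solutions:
 g(b) = C1 + Integral(b/cos(b), b)


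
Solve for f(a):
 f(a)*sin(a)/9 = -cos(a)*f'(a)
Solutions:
 f(a) = C1*cos(a)^(1/9)


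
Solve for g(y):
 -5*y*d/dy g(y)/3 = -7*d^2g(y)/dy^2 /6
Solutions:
 g(y) = C1 + C2*erfi(sqrt(35)*y/7)


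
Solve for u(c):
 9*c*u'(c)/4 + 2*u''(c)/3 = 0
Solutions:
 u(c) = C1 + C2*erf(3*sqrt(3)*c/4)


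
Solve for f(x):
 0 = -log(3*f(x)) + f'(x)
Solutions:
 -Integral(1/(log(_y) + log(3)), (_y, f(x))) = C1 - x


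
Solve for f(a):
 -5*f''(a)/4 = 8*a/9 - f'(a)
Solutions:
 f(a) = C1 + C2*exp(4*a/5) + 4*a^2/9 + 10*a/9


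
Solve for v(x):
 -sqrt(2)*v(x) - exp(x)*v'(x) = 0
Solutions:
 v(x) = C1*exp(sqrt(2)*exp(-x))


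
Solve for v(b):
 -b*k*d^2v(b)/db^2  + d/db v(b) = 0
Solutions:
 v(b) = C1 + b^(((re(k) + 1)*re(k) + im(k)^2)/(re(k)^2 + im(k)^2))*(C2*sin(log(b)*Abs(im(k))/(re(k)^2 + im(k)^2)) + C3*cos(log(b)*im(k)/(re(k)^2 + im(k)^2)))


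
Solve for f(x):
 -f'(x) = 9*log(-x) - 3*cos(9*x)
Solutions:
 f(x) = C1 - 9*x*log(-x) + 9*x + sin(9*x)/3


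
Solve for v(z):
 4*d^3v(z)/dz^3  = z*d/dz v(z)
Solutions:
 v(z) = C1 + Integral(C2*airyai(2^(1/3)*z/2) + C3*airybi(2^(1/3)*z/2), z)


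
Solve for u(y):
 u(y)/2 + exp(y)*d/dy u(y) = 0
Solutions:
 u(y) = C1*exp(exp(-y)/2)


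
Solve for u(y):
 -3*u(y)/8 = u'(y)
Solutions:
 u(y) = C1*exp(-3*y/8)


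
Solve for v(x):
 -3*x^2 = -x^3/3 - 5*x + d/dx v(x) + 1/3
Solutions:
 v(x) = C1 + x^4/12 - x^3 + 5*x^2/2 - x/3


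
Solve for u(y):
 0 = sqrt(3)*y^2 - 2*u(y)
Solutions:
 u(y) = sqrt(3)*y^2/2


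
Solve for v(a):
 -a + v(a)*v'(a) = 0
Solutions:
 v(a) = -sqrt(C1 + a^2)
 v(a) = sqrt(C1 + a^2)


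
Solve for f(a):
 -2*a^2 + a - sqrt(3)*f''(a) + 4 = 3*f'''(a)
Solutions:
 f(a) = C1 + C2*a + C3*exp(-sqrt(3)*a/3) - sqrt(3)*a^4/18 + a^3*(sqrt(3) + 12)/18 + a^2*(-8*sqrt(3) - 3)/6


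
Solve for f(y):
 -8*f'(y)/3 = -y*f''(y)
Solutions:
 f(y) = C1 + C2*y^(11/3)


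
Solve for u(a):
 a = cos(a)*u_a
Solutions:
 u(a) = C1 + Integral(a/cos(a), a)


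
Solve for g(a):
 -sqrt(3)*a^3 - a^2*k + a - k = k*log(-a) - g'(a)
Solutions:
 g(a) = C1 + sqrt(3)*a^4/4 + a^3*k/3 - a^2/2 + a*k*log(-a)


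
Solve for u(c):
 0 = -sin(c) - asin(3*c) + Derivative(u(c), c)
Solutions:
 u(c) = C1 + c*asin(3*c) + sqrt(1 - 9*c^2)/3 - cos(c)


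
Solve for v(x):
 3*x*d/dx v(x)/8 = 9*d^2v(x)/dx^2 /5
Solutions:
 v(x) = C1 + C2*erfi(sqrt(15)*x/12)


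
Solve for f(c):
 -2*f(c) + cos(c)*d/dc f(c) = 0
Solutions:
 f(c) = C1*(sin(c) + 1)/(sin(c) - 1)


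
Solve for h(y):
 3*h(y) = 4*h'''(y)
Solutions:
 h(y) = C3*exp(6^(1/3)*y/2) + (C1*sin(2^(1/3)*3^(5/6)*y/4) + C2*cos(2^(1/3)*3^(5/6)*y/4))*exp(-6^(1/3)*y/4)


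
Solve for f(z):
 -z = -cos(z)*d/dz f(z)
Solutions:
 f(z) = C1 + Integral(z/cos(z), z)


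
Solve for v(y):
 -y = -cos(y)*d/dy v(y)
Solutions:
 v(y) = C1 + Integral(y/cos(y), y)


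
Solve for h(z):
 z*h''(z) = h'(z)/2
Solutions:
 h(z) = C1 + C2*z^(3/2)


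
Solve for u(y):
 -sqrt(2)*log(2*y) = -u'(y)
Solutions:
 u(y) = C1 + sqrt(2)*y*log(y) - sqrt(2)*y + sqrt(2)*y*log(2)


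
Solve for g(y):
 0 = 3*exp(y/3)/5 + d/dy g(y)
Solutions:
 g(y) = C1 - 9*exp(y/3)/5


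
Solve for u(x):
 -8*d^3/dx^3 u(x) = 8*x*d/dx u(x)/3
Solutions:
 u(x) = C1 + Integral(C2*airyai(-3^(2/3)*x/3) + C3*airybi(-3^(2/3)*x/3), x)


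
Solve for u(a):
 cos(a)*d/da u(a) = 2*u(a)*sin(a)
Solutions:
 u(a) = C1/cos(a)^2


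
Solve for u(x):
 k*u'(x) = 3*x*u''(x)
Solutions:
 u(x) = C1 + x^(re(k)/3 + 1)*(C2*sin(log(x)*Abs(im(k))/3) + C3*cos(log(x)*im(k)/3))


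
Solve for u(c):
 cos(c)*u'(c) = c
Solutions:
 u(c) = C1 + Integral(c/cos(c), c)


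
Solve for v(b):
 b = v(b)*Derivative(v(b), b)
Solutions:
 v(b) = -sqrt(C1 + b^2)
 v(b) = sqrt(C1 + b^2)


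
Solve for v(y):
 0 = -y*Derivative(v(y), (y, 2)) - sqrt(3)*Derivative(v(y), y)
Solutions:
 v(y) = C1 + C2*y^(1 - sqrt(3))


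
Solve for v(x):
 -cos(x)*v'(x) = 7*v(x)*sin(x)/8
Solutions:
 v(x) = C1*cos(x)^(7/8)


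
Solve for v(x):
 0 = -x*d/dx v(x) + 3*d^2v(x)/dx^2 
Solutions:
 v(x) = C1 + C2*erfi(sqrt(6)*x/6)


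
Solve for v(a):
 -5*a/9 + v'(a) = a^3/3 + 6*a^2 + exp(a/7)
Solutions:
 v(a) = C1 + a^4/12 + 2*a^3 + 5*a^2/18 + 7*exp(a/7)


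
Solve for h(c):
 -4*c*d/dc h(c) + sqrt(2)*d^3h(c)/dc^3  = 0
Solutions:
 h(c) = C1 + Integral(C2*airyai(sqrt(2)*c) + C3*airybi(sqrt(2)*c), c)


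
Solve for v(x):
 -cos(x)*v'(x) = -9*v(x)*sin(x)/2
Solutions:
 v(x) = C1/cos(x)^(9/2)


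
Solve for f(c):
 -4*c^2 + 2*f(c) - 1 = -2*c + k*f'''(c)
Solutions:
 f(c) = C1*exp(2^(1/3)*c*(1/k)^(1/3)) + C2*exp(2^(1/3)*c*(-1 + sqrt(3)*I)*(1/k)^(1/3)/2) + C3*exp(-2^(1/3)*c*(1 + sqrt(3)*I)*(1/k)^(1/3)/2) + 2*c^2 - c + 1/2


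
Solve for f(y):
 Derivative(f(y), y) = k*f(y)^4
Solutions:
 f(y) = (-1/(C1 + 3*k*y))^(1/3)
 f(y) = (-1/(C1 + k*y))^(1/3)*(-3^(2/3) - 3*3^(1/6)*I)/6
 f(y) = (-1/(C1 + k*y))^(1/3)*(-3^(2/3) + 3*3^(1/6)*I)/6


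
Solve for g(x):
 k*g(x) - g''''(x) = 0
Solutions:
 g(x) = C1*exp(-k^(1/4)*x) + C2*exp(k^(1/4)*x) + C3*exp(-I*k^(1/4)*x) + C4*exp(I*k^(1/4)*x)


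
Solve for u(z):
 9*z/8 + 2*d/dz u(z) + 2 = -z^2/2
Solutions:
 u(z) = C1 - z^3/12 - 9*z^2/32 - z


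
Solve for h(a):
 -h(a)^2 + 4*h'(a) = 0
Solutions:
 h(a) = -4/(C1 + a)


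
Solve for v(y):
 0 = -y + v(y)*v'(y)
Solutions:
 v(y) = -sqrt(C1 + y^2)
 v(y) = sqrt(C1 + y^2)


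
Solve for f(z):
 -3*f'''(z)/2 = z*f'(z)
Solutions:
 f(z) = C1 + Integral(C2*airyai(-2^(1/3)*3^(2/3)*z/3) + C3*airybi(-2^(1/3)*3^(2/3)*z/3), z)


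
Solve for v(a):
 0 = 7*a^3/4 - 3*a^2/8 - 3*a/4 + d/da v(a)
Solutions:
 v(a) = C1 - 7*a^4/16 + a^3/8 + 3*a^2/8


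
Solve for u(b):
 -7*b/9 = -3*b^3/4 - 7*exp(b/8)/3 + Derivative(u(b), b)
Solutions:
 u(b) = C1 + 3*b^4/16 - 7*b^2/18 + 56*exp(b/8)/3


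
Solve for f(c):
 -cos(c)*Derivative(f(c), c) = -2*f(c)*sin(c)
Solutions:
 f(c) = C1/cos(c)^2


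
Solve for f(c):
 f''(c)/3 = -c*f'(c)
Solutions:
 f(c) = C1 + C2*erf(sqrt(6)*c/2)


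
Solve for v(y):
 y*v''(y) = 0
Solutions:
 v(y) = C1 + C2*y


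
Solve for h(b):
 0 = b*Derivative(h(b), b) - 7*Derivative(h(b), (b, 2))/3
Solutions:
 h(b) = C1 + C2*erfi(sqrt(42)*b/14)


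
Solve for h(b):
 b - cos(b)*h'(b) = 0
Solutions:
 h(b) = C1 + Integral(b/cos(b), b)


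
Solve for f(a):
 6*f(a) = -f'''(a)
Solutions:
 f(a) = C3*exp(-6^(1/3)*a) + (C1*sin(2^(1/3)*3^(5/6)*a/2) + C2*cos(2^(1/3)*3^(5/6)*a/2))*exp(6^(1/3)*a/2)


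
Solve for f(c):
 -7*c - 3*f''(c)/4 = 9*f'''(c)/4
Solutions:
 f(c) = C1 + C2*c + C3*exp(-c/3) - 14*c^3/9 + 14*c^2


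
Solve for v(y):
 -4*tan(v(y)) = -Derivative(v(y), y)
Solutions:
 v(y) = pi - asin(C1*exp(4*y))
 v(y) = asin(C1*exp(4*y))


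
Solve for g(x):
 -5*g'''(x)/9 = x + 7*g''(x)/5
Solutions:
 g(x) = C1 + C2*x + C3*exp(-63*x/25) - 5*x^3/42 + 125*x^2/882


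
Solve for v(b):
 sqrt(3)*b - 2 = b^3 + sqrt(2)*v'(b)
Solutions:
 v(b) = C1 - sqrt(2)*b^4/8 + sqrt(6)*b^2/4 - sqrt(2)*b


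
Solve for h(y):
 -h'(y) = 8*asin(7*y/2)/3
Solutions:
 h(y) = C1 - 8*y*asin(7*y/2)/3 - 8*sqrt(4 - 49*y^2)/21


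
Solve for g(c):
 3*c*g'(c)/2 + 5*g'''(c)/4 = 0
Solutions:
 g(c) = C1 + Integral(C2*airyai(-5^(2/3)*6^(1/3)*c/5) + C3*airybi(-5^(2/3)*6^(1/3)*c/5), c)


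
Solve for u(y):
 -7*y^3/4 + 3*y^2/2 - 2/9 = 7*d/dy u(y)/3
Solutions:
 u(y) = C1 - 3*y^4/16 + 3*y^3/14 - 2*y/21


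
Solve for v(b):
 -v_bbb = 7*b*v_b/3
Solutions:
 v(b) = C1 + Integral(C2*airyai(-3^(2/3)*7^(1/3)*b/3) + C3*airybi(-3^(2/3)*7^(1/3)*b/3), b)


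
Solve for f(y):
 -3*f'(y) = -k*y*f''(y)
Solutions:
 f(y) = C1 + y^(((re(k) + 3)*re(k) + im(k)^2)/(re(k)^2 + im(k)^2))*(C2*sin(3*log(y)*Abs(im(k))/(re(k)^2 + im(k)^2)) + C3*cos(3*log(y)*im(k)/(re(k)^2 + im(k)^2)))


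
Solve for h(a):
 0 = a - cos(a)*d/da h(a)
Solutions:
 h(a) = C1 + Integral(a/cos(a), a)


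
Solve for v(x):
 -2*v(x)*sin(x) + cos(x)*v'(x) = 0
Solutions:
 v(x) = C1/cos(x)^2


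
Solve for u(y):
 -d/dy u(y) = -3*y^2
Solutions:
 u(y) = C1 + y^3


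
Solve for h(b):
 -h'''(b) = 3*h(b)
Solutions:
 h(b) = C3*exp(-3^(1/3)*b) + (C1*sin(3^(5/6)*b/2) + C2*cos(3^(5/6)*b/2))*exp(3^(1/3)*b/2)


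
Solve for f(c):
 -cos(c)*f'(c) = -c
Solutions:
 f(c) = C1 + Integral(c/cos(c), c)


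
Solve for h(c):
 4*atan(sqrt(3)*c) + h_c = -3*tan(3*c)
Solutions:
 h(c) = C1 - 4*c*atan(sqrt(3)*c) + 2*sqrt(3)*log(3*c^2 + 1)/3 + log(cos(3*c))


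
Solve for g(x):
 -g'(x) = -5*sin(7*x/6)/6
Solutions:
 g(x) = C1 - 5*cos(7*x/6)/7


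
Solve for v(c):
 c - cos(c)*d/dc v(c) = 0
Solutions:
 v(c) = C1 + Integral(c/cos(c), c)


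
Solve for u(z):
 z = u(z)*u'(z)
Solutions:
 u(z) = -sqrt(C1 + z^2)
 u(z) = sqrt(C1 + z^2)


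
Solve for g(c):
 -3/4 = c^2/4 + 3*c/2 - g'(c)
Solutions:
 g(c) = C1 + c^3/12 + 3*c^2/4 + 3*c/4


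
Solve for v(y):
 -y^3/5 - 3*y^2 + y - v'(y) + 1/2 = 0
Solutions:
 v(y) = C1 - y^4/20 - y^3 + y^2/2 + y/2


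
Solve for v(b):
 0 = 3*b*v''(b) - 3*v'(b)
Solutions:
 v(b) = C1 + C2*b^2


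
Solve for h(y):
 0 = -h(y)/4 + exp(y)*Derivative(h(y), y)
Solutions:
 h(y) = C1*exp(-exp(-y)/4)


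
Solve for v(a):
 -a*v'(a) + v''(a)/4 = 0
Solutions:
 v(a) = C1 + C2*erfi(sqrt(2)*a)


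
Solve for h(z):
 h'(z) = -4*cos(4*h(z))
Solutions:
 h(z) = -asin((C1 + exp(32*z))/(C1 - exp(32*z)))/4 + pi/4
 h(z) = asin((C1 + exp(32*z))/(C1 - exp(32*z)))/4


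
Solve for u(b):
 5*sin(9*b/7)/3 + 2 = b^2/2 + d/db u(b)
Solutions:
 u(b) = C1 - b^3/6 + 2*b - 35*cos(9*b/7)/27


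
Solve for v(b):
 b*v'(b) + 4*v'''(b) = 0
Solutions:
 v(b) = C1 + Integral(C2*airyai(-2^(1/3)*b/2) + C3*airybi(-2^(1/3)*b/2), b)


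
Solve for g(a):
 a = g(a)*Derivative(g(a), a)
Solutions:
 g(a) = -sqrt(C1 + a^2)
 g(a) = sqrt(C1 + a^2)


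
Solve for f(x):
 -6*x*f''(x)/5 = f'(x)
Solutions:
 f(x) = C1 + C2*x^(1/6)


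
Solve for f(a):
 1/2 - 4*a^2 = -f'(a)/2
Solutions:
 f(a) = C1 + 8*a^3/3 - a


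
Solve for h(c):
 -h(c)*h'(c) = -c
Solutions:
 h(c) = -sqrt(C1 + c^2)
 h(c) = sqrt(C1 + c^2)


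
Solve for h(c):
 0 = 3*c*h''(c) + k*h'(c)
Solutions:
 h(c) = C1 + c^(1 - re(k)/3)*(C2*sin(log(c)*Abs(im(k))/3) + C3*cos(log(c)*im(k)/3))


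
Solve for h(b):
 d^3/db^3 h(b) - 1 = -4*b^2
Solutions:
 h(b) = C1 + C2*b + C3*b^2 - b^5/15 + b^3/6


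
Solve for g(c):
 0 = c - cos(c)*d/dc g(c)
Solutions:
 g(c) = C1 + Integral(c/cos(c), c)


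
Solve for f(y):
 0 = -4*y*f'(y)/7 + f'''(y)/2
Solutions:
 f(y) = C1 + Integral(C2*airyai(2*7^(2/3)*y/7) + C3*airybi(2*7^(2/3)*y/7), y)


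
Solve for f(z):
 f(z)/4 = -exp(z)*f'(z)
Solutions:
 f(z) = C1*exp(exp(-z)/4)


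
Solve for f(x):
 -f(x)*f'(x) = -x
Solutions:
 f(x) = -sqrt(C1 + x^2)
 f(x) = sqrt(C1 + x^2)


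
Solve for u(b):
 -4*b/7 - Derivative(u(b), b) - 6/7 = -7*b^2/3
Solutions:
 u(b) = C1 + 7*b^3/9 - 2*b^2/7 - 6*b/7


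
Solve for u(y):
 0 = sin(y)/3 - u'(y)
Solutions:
 u(y) = C1 - cos(y)/3


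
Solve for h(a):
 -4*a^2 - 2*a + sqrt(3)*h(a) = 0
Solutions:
 h(a) = 2*sqrt(3)*a*(2*a + 1)/3


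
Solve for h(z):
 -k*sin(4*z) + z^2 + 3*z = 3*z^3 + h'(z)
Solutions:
 h(z) = C1 + k*cos(4*z)/4 - 3*z^4/4 + z^3/3 + 3*z^2/2


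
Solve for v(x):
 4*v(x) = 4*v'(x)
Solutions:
 v(x) = C1*exp(x)


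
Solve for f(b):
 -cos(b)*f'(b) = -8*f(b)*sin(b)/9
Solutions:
 f(b) = C1/cos(b)^(8/9)


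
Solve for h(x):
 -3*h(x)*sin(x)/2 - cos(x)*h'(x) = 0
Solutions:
 h(x) = C1*cos(x)^(3/2)


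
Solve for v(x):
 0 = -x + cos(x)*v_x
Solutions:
 v(x) = C1 + Integral(x/cos(x), x)


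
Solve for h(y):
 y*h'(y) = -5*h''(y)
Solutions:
 h(y) = C1 + C2*erf(sqrt(10)*y/10)


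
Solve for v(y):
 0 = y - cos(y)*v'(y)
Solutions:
 v(y) = C1 + Integral(y/cos(y), y)


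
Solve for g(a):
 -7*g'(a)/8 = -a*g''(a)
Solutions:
 g(a) = C1 + C2*a^(15/8)


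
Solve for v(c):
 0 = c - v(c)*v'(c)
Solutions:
 v(c) = -sqrt(C1 + c^2)
 v(c) = sqrt(C1 + c^2)


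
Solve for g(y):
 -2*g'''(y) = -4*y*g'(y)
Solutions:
 g(y) = C1 + Integral(C2*airyai(2^(1/3)*y) + C3*airybi(2^(1/3)*y), y)


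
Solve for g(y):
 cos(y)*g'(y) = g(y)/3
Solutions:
 g(y) = C1*(sin(y) + 1)^(1/6)/(sin(y) - 1)^(1/6)


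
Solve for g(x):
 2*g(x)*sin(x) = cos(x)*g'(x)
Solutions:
 g(x) = C1/cos(x)^2


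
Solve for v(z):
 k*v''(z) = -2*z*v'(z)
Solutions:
 v(z) = C1 + C2*sqrt(k)*erf(z*sqrt(1/k))


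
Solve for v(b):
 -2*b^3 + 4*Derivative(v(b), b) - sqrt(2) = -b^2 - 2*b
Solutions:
 v(b) = C1 + b^4/8 - b^3/12 - b^2/4 + sqrt(2)*b/4


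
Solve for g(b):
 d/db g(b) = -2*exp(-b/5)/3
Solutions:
 g(b) = C1 + 10*exp(-b/5)/3


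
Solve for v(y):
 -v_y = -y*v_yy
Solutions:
 v(y) = C1 + C2*y^2


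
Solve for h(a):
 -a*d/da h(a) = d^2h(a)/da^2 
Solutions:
 h(a) = C1 + C2*erf(sqrt(2)*a/2)


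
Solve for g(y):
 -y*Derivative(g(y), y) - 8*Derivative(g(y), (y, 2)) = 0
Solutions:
 g(y) = C1 + C2*erf(y/4)


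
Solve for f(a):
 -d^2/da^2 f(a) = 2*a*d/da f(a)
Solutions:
 f(a) = C1 + C2*erf(a)


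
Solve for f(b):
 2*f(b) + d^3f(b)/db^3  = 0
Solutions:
 f(b) = C3*exp(-2^(1/3)*b) + (C1*sin(2^(1/3)*sqrt(3)*b/2) + C2*cos(2^(1/3)*sqrt(3)*b/2))*exp(2^(1/3)*b/2)


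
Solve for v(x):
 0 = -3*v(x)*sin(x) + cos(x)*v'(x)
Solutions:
 v(x) = C1/cos(x)^3


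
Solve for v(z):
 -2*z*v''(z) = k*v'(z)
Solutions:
 v(z) = C1 + z^(1 - re(k)/2)*(C2*sin(log(z)*Abs(im(k))/2) + C3*cos(log(z)*im(k)/2))


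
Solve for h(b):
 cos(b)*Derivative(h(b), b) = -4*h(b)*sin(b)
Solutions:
 h(b) = C1*cos(b)^4


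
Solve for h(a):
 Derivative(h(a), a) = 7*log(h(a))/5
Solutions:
 li(h(a)) = C1 + 7*a/5


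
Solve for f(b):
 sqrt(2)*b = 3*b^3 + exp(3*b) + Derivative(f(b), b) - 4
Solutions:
 f(b) = C1 - 3*b^4/4 + sqrt(2)*b^2/2 + 4*b - exp(3*b)/3


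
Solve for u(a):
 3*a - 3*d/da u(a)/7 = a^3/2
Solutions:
 u(a) = C1 - 7*a^4/24 + 7*a^2/2


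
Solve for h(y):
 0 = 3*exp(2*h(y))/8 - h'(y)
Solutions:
 h(y) = log(-1/(C1 + 3*y))/2 + log(2)
 h(y) = log(-sqrt(-1/(C1 + 3*y))) + log(2)


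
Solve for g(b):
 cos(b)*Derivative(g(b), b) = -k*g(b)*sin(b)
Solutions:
 g(b) = C1*exp(k*log(cos(b)))


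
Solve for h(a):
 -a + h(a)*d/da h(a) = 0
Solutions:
 h(a) = -sqrt(C1 + a^2)
 h(a) = sqrt(C1 + a^2)


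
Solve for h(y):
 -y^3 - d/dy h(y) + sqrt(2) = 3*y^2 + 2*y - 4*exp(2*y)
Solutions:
 h(y) = C1 - y^4/4 - y^3 - y^2 + sqrt(2)*y + 2*exp(2*y)


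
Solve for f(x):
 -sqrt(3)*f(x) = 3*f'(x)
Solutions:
 f(x) = C1*exp(-sqrt(3)*x/3)


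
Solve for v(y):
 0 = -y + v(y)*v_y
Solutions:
 v(y) = -sqrt(C1 + y^2)
 v(y) = sqrt(C1 + y^2)


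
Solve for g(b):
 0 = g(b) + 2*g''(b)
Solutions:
 g(b) = C1*sin(sqrt(2)*b/2) + C2*cos(sqrt(2)*b/2)


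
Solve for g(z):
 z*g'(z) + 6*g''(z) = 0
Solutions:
 g(z) = C1 + C2*erf(sqrt(3)*z/6)


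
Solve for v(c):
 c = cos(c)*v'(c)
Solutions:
 v(c) = C1 + Integral(c/cos(c), c)


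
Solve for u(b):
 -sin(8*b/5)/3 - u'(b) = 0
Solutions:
 u(b) = C1 + 5*cos(8*b/5)/24


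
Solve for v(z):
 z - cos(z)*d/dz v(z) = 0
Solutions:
 v(z) = C1 + Integral(z/cos(z), z)


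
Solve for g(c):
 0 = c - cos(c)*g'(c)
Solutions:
 g(c) = C1 + Integral(c/cos(c), c)


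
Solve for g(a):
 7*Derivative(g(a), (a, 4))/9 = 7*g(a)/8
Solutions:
 g(a) = C1*exp(-2^(1/4)*sqrt(3)*a/2) + C2*exp(2^(1/4)*sqrt(3)*a/2) + C3*sin(2^(1/4)*sqrt(3)*a/2) + C4*cos(2^(1/4)*sqrt(3)*a/2)


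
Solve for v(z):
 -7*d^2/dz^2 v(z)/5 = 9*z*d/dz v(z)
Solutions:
 v(z) = C1 + C2*erf(3*sqrt(70)*z/14)


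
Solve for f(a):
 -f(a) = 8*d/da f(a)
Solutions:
 f(a) = C1*exp(-a/8)


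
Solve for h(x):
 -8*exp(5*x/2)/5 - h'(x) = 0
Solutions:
 h(x) = C1 - 16*exp(5*x/2)/25


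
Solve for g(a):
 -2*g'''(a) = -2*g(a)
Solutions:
 g(a) = C3*exp(a) + (C1*sin(sqrt(3)*a/2) + C2*cos(sqrt(3)*a/2))*exp(-a/2)


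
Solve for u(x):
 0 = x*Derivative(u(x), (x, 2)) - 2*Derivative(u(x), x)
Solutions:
 u(x) = C1 + C2*x^3


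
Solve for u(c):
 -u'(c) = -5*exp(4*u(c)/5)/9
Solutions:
 u(c) = 5*log(-(-1/(C1 + 20*c))^(1/4)) + 5*log(5)/4 + 5*log(3)/2
 u(c) = 5*log(-1/(C1 + 20*c))/4 + 5*log(5)/4 + 5*log(3)/2
 u(c) = 5*log(-I*(-1/(C1 + 20*c))^(1/4)) + 5*log(5)/4 + 5*log(3)/2
 u(c) = 5*log(I*(-1/(C1 + 20*c))^(1/4)) + 5*log(5)/4 + 5*log(3)/2


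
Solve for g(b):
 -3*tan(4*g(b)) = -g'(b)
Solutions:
 g(b) = -asin(C1*exp(12*b))/4 + pi/4
 g(b) = asin(C1*exp(12*b))/4


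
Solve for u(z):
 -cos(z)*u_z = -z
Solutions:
 u(z) = C1 + Integral(z/cos(z), z)


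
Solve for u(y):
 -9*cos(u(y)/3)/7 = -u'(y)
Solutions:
 -9*y/7 - 3*log(sin(u(y)/3) - 1)/2 + 3*log(sin(u(y)/3) + 1)/2 = C1


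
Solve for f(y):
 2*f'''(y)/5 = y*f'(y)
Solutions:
 f(y) = C1 + Integral(C2*airyai(2^(2/3)*5^(1/3)*y/2) + C3*airybi(2^(2/3)*5^(1/3)*y/2), y)


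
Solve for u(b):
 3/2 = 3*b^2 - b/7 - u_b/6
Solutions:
 u(b) = C1 + 6*b^3 - 3*b^2/7 - 9*b


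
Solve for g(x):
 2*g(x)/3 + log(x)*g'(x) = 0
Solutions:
 g(x) = C1*exp(-2*li(x)/3)


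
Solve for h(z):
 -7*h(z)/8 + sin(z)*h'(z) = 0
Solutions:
 h(z) = C1*(cos(z) - 1)^(7/16)/(cos(z) + 1)^(7/16)


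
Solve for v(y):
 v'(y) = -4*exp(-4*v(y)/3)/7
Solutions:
 v(y) = 3*log(-I*(C1 - 16*y/21)^(1/4))
 v(y) = 3*log(I*(C1 - 16*y/21)^(1/4))
 v(y) = 3*log(-(C1 - 16*y/21)^(1/4))
 v(y) = 3*log(C1 - 16*y/21)/4


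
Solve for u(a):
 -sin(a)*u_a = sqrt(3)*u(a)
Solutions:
 u(a) = C1*(cos(a) + 1)^(sqrt(3)/2)/(cos(a) - 1)^(sqrt(3)/2)


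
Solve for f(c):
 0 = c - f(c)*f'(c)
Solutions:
 f(c) = -sqrt(C1 + c^2)
 f(c) = sqrt(C1 + c^2)


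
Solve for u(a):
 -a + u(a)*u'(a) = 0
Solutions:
 u(a) = -sqrt(C1 + a^2)
 u(a) = sqrt(C1 + a^2)


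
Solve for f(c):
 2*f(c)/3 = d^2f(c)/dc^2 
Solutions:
 f(c) = C1*exp(-sqrt(6)*c/3) + C2*exp(sqrt(6)*c/3)


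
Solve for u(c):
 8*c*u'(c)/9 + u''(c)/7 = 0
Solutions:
 u(c) = C1 + C2*erf(2*sqrt(7)*c/3)


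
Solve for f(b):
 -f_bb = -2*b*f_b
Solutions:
 f(b) = C1 + C2*erfi(b)


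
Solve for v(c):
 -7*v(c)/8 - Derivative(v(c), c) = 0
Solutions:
 v(c) = C1*exp(-7*c/8)


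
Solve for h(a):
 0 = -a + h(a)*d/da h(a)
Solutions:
 h(a) = -sqrt(C1 + a^2)
 h(a) = sqrt(C1 + a^2)


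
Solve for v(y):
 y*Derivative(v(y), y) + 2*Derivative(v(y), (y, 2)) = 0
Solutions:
 v(y) = C1 + C2*erf(y/2)


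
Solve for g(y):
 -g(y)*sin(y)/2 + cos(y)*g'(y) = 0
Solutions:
 g(y) = C1/sqrt(cos(y))


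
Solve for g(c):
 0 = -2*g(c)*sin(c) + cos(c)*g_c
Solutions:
 g(c) = C1/cos(c)^2


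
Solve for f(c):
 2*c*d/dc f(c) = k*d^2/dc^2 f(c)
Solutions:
 f(c) = C1 + C2*erf(c*sqrt(-1/k))/sqrt(-1/k)


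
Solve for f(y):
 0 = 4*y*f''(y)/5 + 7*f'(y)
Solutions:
 f(y) = C1 + C2/y^(31/4)


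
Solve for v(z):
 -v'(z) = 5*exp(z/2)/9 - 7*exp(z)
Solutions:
 v(z) = C1 - 10*exp(z/2)/9 + 7*exp(z)


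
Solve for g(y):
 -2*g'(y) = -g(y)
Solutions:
 g(y) = C1*exp(y/2)


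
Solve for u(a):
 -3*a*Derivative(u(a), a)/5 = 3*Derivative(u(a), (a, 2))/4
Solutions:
 u(a) = C1 + C2*erf(sqrt(10)*a/5)


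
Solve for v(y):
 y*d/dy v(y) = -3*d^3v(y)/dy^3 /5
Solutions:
 v(y) = C1 + Integral(C2*airyai(-3^(2/3)*5^(1/3)*y/3) + C3*airybi(-3^(2/3)*5^(1/3)*y/3), y)


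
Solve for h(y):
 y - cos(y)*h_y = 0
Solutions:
 h(y) = C1 + Integral(y/cos(y), y)


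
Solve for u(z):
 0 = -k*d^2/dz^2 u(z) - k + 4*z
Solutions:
 u(z) = C1 + C2*z - z^2/2 + 2*z^3/(3*k)


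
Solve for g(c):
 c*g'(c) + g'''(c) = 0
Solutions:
 g(c) = C1 + Integral(C2*airyai(-c) + C3*airybi(-c), c)


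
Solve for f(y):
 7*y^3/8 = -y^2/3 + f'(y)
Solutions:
 f(y) = C1 + 7*y^4/32 + y^3/9


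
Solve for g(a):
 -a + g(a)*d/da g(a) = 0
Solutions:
 g(a) = -sqrt(C1 + a^2)
 g(a) = sqrt(C1 + a^2)


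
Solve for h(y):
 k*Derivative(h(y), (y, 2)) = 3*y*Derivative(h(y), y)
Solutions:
 h(y) = C1 + C2*erf(sqrt(6)*y*sqrt(-1/k)/2)/sqrt(-1/k)


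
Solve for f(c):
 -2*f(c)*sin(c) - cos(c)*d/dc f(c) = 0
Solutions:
 f(c) = C1*cos(c)^2


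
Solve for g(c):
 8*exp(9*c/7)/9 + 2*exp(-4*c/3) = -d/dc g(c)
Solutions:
 g(c) = C1 - 56*exp(9*c/7)/81 + 3*exp(-4*c/3)/2


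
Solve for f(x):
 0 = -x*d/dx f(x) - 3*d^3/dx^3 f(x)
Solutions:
 f(x) = C1 + Integral(C2*airyai(-3^(2/3)*x/3) + C3*airybi(-3^(2/3)*x/3), x)


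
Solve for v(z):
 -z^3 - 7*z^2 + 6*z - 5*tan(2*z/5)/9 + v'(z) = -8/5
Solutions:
 v(z) = C1 + z^4/4 + 7*z^3/3 - 3*z^2 - 8*z/5 - 25*log(cos(2*z/5))/18


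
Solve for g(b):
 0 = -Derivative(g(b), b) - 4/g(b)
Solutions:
 g(b) = -sqrt(C1 - 8*b)
 g(b) = sqrt(C1 - 8*b)


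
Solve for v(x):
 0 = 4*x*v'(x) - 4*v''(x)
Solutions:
 v(x) = C1 + C2*erfi(sqrt(2)*x/2)


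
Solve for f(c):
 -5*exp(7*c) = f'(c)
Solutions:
 f(c) = C1 - 5*exp(7*c)/7


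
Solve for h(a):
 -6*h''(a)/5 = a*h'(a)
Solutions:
 h(a) = C1 + C2*erf(sqrt(15)*a/6)


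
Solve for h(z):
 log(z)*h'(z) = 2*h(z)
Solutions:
 h(z) = C1*exp(2*li(z))


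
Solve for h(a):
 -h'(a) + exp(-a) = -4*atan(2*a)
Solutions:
 h(a) = C1 + 4*a*atan(2*a) - log(4*a^2 + 1) - exp(-a)


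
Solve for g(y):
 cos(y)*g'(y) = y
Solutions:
 g(y) = C1 + Integral(y/cos(y), y)


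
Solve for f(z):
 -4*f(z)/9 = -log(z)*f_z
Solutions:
 f(z) = C1*exp(4*li(z)/9)


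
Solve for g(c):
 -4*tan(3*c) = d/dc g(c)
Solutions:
 g(c) = C1 + 4*log(cos(3*c))/3


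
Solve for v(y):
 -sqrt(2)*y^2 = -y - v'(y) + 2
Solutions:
 v(y) = C1 + sqrt(2)*y^3/3 - y^2/2 + 2*y


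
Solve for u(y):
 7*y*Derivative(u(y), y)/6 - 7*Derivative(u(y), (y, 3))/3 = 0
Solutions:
 u(y) = C1 + Integral(C2*airyai(2^(2/3)*y/2) + C3*airybi(2^(2/3)*y/2), y)


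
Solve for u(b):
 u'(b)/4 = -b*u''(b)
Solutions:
 u(b) = C1 + C2*b^(3/4)


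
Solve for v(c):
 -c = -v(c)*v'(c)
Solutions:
 v(c) = -sqrt(C1 + c^2)
 v(c) = sqrt(C1 + c^2)


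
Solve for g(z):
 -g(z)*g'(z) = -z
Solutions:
 g(z) = -sqrt(C1 + z^2)
 g(z) = sqrt(C1 + z^2)


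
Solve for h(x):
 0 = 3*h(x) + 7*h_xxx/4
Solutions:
 h(x) = C3*exp(x*(-12^(1/3)*7^(2/3) + 3*14^(2/3)*3^(1/3))/28)*sin(14^(2/3)*3^(5/6)*x/14) + C4*exp(x*(-12^(1/3)*7^(2/3) + 3*14^(2/3)*3^(1/3))/28)*cos(14^(2/3)*3^(5/6)*x/14) + C5*exp(-x*(12^(1/3)*7^(2/3) + 3*14^(2/3)*3^(1/3))/28) + (C1*sin(14^(2/3)*3^(5/6)*x/14) + C2*cos(14^(2/3)*3^(5/6)*x/14))*exp(12^(1/3)*7^(2/3)*x/14)


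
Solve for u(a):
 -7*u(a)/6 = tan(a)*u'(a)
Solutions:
 u(a) = C1/sin(a)^(7/6)


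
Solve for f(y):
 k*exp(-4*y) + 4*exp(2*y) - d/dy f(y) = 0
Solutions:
 f(y) = C1 - k*exp(-4*y)/4 + 2*exp(2*y)


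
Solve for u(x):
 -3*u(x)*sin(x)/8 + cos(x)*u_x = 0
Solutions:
 u(x) = C1/cos(x)^(3/8)


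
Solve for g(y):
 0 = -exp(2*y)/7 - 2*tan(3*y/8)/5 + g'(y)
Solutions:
 g(y) = C1 + exp(2*y)/14 - 16*log(cos(3*y/8))/15


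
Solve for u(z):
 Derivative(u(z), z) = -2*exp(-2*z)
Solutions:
 u(z) = C1 + exp(-2*z)


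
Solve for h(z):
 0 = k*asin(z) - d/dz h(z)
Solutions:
 h(z) = C1 + k*(z*asin(z) + sqrt(1 - z^2))


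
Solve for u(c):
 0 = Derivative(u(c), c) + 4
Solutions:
 u(c) = C1 - 4*c


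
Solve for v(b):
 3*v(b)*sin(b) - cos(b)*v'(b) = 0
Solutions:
 v(b) = C1/cos(b)^3


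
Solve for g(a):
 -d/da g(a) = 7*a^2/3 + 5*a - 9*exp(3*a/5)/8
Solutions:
 g(a) = C1 - 7*a^3/9 - 5*a^2/2 + 15*exp(3*a/5)/8


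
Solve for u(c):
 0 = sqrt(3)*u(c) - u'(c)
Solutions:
 u(c) = C1*exp(sqrt(3)*c)


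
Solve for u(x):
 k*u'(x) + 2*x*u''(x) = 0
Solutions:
 u(x) = C1 + x^(1 - re(k)/2)*(C2*sin(log(x)*Abs(im(k))/2) + C3*cos(log(x)*im(k)/2))


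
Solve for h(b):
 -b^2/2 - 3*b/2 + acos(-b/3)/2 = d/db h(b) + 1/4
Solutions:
 h(b) = C1 - b^3/6 - 3*b^2/4 + b*acos(-b/3)/2 - b/4 + sqrt(9 - b^2)/2


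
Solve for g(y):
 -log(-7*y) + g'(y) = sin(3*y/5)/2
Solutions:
 g(y) = C1 + y*log(-y) - y + y*log(7) - 5*cos(3*y/5)/6


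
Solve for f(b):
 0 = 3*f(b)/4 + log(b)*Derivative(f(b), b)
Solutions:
 f(b) = C1*exp(-3*li(b)/4)


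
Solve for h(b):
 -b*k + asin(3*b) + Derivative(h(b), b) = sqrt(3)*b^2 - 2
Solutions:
 h(b) = C1 + sqrt(3)*b^3/3 + b^2*k/2 - b*asin(3*b) - 2*b - sqrt(1 - 9*b^2)/3


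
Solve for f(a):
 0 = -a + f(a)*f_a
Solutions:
 f(a) = -sqrt(C1 + a^2)
 f(a) = sqrt(C1 + a^2)


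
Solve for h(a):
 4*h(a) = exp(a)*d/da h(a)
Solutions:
 h(a) = C1*exp(-4*exp(-a))


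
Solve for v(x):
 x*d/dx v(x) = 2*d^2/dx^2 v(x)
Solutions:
 v(x) = C1 + C2*erfi(x/2)


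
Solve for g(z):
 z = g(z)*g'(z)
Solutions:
 g(z) = -sqrt(C1 + z^2)
 g(z) = sqrt(C1 + z^2)


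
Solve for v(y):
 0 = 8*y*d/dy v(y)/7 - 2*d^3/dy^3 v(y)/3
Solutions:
 v(y) = C1 + Integral(C2*airyai(12^(1/3)*7^(2/3)*y/7) + C3*airybi(12^(1/3)*7^(2/3)*y/7), y)


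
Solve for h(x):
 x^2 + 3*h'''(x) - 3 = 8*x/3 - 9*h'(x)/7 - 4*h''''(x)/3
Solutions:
 h(x) = C1 + C2*exp(3*x*(-14 + 7*7^(1/3)/(4*sqrt(11) + 15)^(1/3) + 7^(2/3)*(4*sqrt(11) + 15)^(1/3))/56)*sin(3*sqrt(3)*7^(1/3)*x*(-7^(1/3)*(4*sqrt(11) + 15)^(1/3) + 7/(4*sqrt(11) + 15)^(1/3))/56) + C3*exp(3*x*(-14 + 7*7^(1/3)/(4*sqrt(11) + 15)^(1/3) + 7^(2/3)*(4*sqrt(11) + 15)^(1/3))/56)*cos(3*sqrt(3)*7^(1/3)*x*(-7^(1/3)*(4*sqrt(11) + 15)^(1/3) + 7/(4*sqrt(11) + 15)^(1/3))/56) + C4*exp(-3*x*(7*7^(1/3)/(4*sqrt(11) + 15)^(1/3) + 7 + 7^(2/3)*(4*sqrt(11) + 15)^(1/3))/28) - 7*x^3/27 + 28*x^2/27 + 161*x/27


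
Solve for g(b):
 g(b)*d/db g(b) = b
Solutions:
 g(b) = -sqrt(C1 + b^2)
 g(b) = sqrt(C1 + b^2)


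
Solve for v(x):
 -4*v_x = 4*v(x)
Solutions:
 v(x) = C1*exp(-x)


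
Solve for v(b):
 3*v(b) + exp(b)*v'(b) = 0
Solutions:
 v(b) = C1*exp(3*exp(-b))


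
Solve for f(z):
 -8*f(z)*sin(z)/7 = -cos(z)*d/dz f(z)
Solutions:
 f(z) = C1/cos(z)^(8/7)


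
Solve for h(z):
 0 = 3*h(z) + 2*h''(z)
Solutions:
 h(z) = C1*sin(sqrt(6)*z/2) + C2*cos(sqrt(6)*z/2)


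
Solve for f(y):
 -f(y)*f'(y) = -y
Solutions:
 f(y) = -sqrt(C1 + y^2)
 f(y) = sqrt(C1 + y^2)


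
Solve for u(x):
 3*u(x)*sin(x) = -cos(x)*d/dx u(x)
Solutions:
 u(x) = C1*cos(x)^3


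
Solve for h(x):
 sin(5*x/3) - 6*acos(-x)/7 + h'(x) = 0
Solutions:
 h(x) = C1 + 6*x*acos(-x)/7 + 6*sqrt(1 - x^2)/7 + 3*cos(5*x/3)/5


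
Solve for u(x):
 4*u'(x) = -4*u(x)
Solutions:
 u(x) = C1*exp(-x)


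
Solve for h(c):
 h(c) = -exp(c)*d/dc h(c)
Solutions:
 h(c) = C1*exp(exp(-c))


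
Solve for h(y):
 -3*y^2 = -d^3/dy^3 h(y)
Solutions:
 h(y) = C1 + C2*y + C3*y^2 + y^5/20


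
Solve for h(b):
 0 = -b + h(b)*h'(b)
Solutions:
 h(b) = -sqrt(C1 + b^2)
 h(b) = sqrt(C1 + b^2)


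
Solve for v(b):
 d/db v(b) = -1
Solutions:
 v(b) = C1 - b


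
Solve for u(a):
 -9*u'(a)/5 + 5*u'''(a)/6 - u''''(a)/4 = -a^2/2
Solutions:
 u(a) = C1 + C2*exp(a*(250*2^(2/3)*5^(1/3)/(81*sqrt(1561) + 4061)^(1/3) + 2^(1/3)*5^(2/3)*(81*sqrt(1561) + 4061)^(1/3) + 100)/90)*sin(10^(1/3)*sqrt(3)*a*(-5^(1/3)*(81*sqrt(1561) + 4061)^(1/3) + 250*2^(1/3)/(81*sqrt(1561) + 4061)^(1/3))/90) + C3*exp(a*(250*2^(2/3)*5^(1/3)/(81*sqrt(1561) + 4061)^(1/3) + 2^(1/3)*5^(2/3)*(81*sqrt(1561) + 4061)^(1/3) + 100)/90)*cos(10^(1/3)*sqrt(3)*a*(-5^(1/3)*(81*sqrt(1561) + 4061)^(1/3) + 250*2^(1/3)/(81*sqrt(1561) + 4061)^(1/3))/90) + C4*exp(a*(-2^(1/3)*5^(2/3)*(81*sqrt(1561) + 4061)^(1/3) - 250*2^(2/3)*5^(1/3)/(81*sqrt(1561) + 4061)^(1/3) + 50)/45) + 5*a^3/54 + 125*a/486


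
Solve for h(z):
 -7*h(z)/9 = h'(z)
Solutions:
 h(z) = C1*exp(-7*z/9)


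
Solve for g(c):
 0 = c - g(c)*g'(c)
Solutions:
 g(c) = -sqrt(C1 + c^2)
 g(c) = sqrt(C1 + c^2)


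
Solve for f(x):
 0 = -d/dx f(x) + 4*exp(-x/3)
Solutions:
 f(x) = C1 - 12*exp(-x/3)


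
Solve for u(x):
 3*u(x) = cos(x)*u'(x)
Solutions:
 u(x) = C1*(sin(x) + 1)^(3/2)/(sin(x) - 1)^(3/2)


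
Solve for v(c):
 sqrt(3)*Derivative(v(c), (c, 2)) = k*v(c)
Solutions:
 v(c) = C1*exp(-3^(3/4)*c*sqrt(k)/3) + C2*exp(3^(3/4)*c*sqrt(k)/3)


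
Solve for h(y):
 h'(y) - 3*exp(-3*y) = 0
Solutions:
 h(y) = C1 - exp(-3*y)


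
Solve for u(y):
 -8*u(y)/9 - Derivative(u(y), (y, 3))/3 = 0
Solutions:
 u(y) = C3*exp(-2*3^(2/3)*y/3) + (C1*sin(3^(1/6)*y) + C2*cos(3^(1/6)*y))*exp(3^(2/3)*y/3)


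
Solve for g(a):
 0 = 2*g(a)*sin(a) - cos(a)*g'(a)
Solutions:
 g(a) = C1/cos(a)^2


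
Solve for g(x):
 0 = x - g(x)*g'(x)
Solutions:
 g(x) = -sqrt(C1 + x^2)
 g(x) = sqrt(C1 + x^2)


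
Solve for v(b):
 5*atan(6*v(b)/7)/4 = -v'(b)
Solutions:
 Integral(1/atan(6*_y/7), (_y, v(b))) = C1 - 5*b/4


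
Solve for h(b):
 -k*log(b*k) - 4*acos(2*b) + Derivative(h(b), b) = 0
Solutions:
 h(b) = C1 + b*k*(log(b*k) - 1) + 4*b*acos(2*b) - 2*sqrt(1 - 4*b^2)


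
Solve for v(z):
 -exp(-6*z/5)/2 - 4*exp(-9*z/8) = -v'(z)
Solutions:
 v(z) = C1 - 5*exp(-6*z/5)/12 - 32*exp(-9*z/8)/9


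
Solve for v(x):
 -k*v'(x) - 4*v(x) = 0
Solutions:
 v(x) = C1*exp(-4*x/k)


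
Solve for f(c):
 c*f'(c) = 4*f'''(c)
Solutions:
 f(c) = C1 + Integral(C2*airyai(2^(1/3)*c/2) + C3*airybi(2^(1/3)*c/2), c)


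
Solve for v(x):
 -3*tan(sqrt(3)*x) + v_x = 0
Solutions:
 v(x) = C1 - sqrt(3)*log(cos(sqrt(3)*x))


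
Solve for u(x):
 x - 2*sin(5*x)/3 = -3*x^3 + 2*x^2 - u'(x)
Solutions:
 u(x) = C1 - 3*x^4/4 + 2*x^3/3 - x^2/2 - 2*cos(5*x)/15


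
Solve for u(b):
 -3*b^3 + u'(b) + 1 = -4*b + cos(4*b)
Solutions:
 u(b) = C1 + 3*b^4/4 - 2*b^2 - b + sin(4*b)/4


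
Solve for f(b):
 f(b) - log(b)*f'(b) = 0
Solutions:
 f(b) = C1*exp(li(b))


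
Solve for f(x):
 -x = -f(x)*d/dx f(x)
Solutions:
 f(x) = -sqrt(C1 + x^2)
 f(x) = sqrt(C1 + x^2)


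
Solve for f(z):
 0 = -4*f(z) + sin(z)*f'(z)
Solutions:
 f(z) = C1*(cos(z)^2 - 2*cos(z) + 1)/(cos(z)^2 + 2*cos(z) + 1)


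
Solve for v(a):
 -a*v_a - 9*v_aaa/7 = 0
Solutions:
 v(a) = C1 + Integral(C2*airyai(-21^(1/3)*a/3) + C3*airybi(-21^(1/3)*a/3), a)


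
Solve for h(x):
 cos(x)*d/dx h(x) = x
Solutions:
 h(x) = C1 + Integral(x/cos(x), x)


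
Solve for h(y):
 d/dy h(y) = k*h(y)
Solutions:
 h(y) = C1*exp(k*y)


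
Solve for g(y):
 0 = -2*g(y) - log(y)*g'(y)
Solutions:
 g(y) = C1*exp(-2*li(y))


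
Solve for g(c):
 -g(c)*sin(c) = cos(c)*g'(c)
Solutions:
 g(c) = C1*cos(c)


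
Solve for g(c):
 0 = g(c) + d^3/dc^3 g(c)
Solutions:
 g(c) = C3*exp(-c) + (C1*sin(sqrt(3)*c/2) + C2*cos(sqrt(3)*c/2))*exp(c/2)


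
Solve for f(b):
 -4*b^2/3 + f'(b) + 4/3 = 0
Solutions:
 f(b) = C1 + 4*b^3/9 - 4*b/3


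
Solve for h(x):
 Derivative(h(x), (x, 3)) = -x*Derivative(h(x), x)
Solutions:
 h(x) = C1 + Integral(C2*airyai(-x) + C3*airybi(-x), x)


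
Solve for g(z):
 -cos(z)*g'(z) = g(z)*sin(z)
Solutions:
 g(z) = C1*cos(z)


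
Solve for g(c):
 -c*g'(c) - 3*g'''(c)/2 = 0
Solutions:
 g(c) = C1 + Integral(C2*airyai(-2^(1/3)*3^(2/3)*c/3) + C3*airybi(-2^(1/3)*3^(2/3)*c/3), c)


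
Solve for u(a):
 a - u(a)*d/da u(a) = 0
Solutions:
 u(a) = -sqrt(C1 + a^2)
 u(a) = sqrt(C1 + a^2)


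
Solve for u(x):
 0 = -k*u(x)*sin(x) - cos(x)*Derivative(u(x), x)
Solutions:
 u(x) = C1*exp(k*log(cos(x)))


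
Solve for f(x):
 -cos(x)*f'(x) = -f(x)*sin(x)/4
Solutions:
 f(x) = C1/cos(x)^(1/4)


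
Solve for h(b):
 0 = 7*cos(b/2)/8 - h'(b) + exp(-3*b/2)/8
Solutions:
 h(b) = C1 + 7*sin(b/2)/4 - exp(-3*b/2)/12


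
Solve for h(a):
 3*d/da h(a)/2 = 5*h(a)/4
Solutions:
 h(a) = C1*exp(5*a/6)


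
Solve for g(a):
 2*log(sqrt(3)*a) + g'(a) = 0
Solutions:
 g(a) = C1 - 2*a*log(a) - a*log(3) + 2*a


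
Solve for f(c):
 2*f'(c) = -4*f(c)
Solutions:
 f(c) = C1*exp(-2*c)


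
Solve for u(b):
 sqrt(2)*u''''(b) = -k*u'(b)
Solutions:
 u(b) = C1 + C2*exp(2^(5/6)*b*(-k)^(1/3)/2) + C3*exp(2^(5/6)*b*(-k)^(1/3)*(-1 + sqrt(3)*I)/4) + C4*exp(-2^(5/6)*b*(-k)^(1/3)*(1 + sqrt(3)*I)/4)


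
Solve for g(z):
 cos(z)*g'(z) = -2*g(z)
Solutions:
 g(z) = C1*(sin(z) - 1)/(sin(z) + 1)


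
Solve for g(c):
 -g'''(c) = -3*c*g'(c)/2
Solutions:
 g(c) = C1 + Integral(C2*airyai(2^(2/3)*3^(1/3)*c/2) + C3*airybi(2^(2/3)*3^(1/3)*c/2), c)


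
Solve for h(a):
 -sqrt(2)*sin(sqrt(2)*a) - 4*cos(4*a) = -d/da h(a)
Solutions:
 h(a) = C1 + sin(4*a) - cos(sqrt(2)*a)


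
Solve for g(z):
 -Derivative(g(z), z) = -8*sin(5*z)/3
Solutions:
 g(z) = C1 - 8*cos(5*z)/15


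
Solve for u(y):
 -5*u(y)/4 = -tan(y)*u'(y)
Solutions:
 u(y) = C1*sin(y)^(5/4)


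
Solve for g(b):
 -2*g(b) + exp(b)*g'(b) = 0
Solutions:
 g(b) = C1*exp(-2*exp(-b))


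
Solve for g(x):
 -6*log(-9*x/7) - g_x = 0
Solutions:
 g(x) = C1 - 6*x*log(-x) + 6*x*(-2*log(3) + 1 + log(7))


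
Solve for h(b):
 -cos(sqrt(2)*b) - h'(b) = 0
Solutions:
 h(b) = C1 - sqrt(2)*sin(sqrt(2)*b)/2


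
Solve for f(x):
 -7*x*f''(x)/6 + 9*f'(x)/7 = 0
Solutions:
 f(x) = C1 + C2*x^(103/49)


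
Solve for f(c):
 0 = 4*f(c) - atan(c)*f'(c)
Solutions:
 f(c) = C1*exp(4*Integral(1/atan(c), c))


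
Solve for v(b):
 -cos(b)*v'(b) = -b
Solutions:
 v(b) = C1 + Integral(b/cos(b), b)
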